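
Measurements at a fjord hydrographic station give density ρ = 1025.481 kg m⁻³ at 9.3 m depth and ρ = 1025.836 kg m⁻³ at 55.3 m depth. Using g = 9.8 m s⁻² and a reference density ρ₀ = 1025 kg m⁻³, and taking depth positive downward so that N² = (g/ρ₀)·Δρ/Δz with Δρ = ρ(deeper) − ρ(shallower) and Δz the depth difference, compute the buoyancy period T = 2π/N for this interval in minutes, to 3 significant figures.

12.2 min

Δρ = 1025.836 − 1025.481 = 0.355 kg m⁻³ over Δz = 55.3 − 9.3 = 46 m.
N² = (9.8/1025) × (0.355/46) = 7.3786 × 10⁻⁵ s⁻².
N = √(7.3786 × 10⁻⁵) = 8.5899 × 10⁻³ rad s⁻¹, so T = 2π/N = 731.46 s = 12.191 min ≈ 12.2 min.
Since Δρ > 0 the layer is stably stratified.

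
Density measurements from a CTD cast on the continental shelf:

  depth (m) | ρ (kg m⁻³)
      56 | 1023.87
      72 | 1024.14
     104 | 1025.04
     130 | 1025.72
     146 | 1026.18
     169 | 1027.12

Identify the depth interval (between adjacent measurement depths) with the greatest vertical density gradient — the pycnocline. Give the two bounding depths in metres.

Compute the density gradient over each adjacent pair:
  56–72 m: Δρ/Δz = 0.27/16 = 0.017 kg m⁻⁴
  72–104 m: Δρ/Δz = 0.90/32 = 0.028 kg m⁻⁴
  104–130 m: Δρ/Δz = 0.68/26 = 0.026 kg m⁻⁴
  130–146 m: Δρ/Δz = 0.46/16 = 0.029 kg m⁻⁴
  146–169 m: Δρ/Δz = 0.94/23 = 0.041 kg m⁻⁴
The largest gradient is in the 146–169 m interval — the pycnocline.

146–169 m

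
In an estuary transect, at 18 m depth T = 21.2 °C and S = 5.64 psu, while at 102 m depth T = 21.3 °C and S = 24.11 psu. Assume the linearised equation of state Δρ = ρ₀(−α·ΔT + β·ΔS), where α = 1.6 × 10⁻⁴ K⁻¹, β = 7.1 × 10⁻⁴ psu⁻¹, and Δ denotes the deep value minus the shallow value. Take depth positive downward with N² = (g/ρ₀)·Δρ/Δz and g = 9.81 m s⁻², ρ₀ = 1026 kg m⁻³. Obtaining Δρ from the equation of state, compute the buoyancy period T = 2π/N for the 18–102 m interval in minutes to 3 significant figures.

2.68 min

ΔT = +0.1 K, ΔS = +18.47 psu (deep − shallow).
Δρ/ρ₀ = −αΔT + βΔS = -1.60 × 10⁻⁵ + 0.0131137 = 0.0130977, so Δρ ≈ 13.44 kg m⁻³.
N² = (g/ρ₀)·Δρ/Δz = g·(Δρ/ρ₀)/Δz = 9.81 × 0.0130977 / 84 = 1.5296 × 10⁻³ s⁻².
N = √(1.5296 × 10⁻³) = 0.039110 rad s⁻¹ → T = 2π/N = 160.65 s = 2.6775 min ≈ 2.68 min.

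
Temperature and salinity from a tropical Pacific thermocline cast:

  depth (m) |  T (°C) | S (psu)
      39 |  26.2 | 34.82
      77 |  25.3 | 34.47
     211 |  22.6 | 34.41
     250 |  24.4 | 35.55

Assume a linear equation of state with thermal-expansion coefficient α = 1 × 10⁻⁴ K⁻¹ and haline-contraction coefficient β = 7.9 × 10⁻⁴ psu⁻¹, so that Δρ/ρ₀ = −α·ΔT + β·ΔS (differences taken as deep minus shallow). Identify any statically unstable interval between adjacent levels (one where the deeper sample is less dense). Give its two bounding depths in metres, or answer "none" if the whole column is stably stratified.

39–77 m

Evaluate Δρ/ρ₀ = −αΔT + βΔS across each adjacent pair:
  39–77 m: −αΔT+βΔS = −(1 × 10⁻⁴)(-0.9)+(7.9 × 10⁻⁴)(-0.35) = -1.9 × 10⁻⁴ → UNSTABLE
  77–211 m: −αΔT+βΔS = −(1 × 10⁻⁴)(-2.7)+(7.9 × 10⁻⁴)(-0.06) = 2.2 × 10⁻⁴ → stable
  211–250 m: −αΔT+βΔS = −(1 × 10⁻⁴)(+1.8)+(7.9 × 10⁻⁴)(+1.14) = 7.2 × 10⁻⁴ → stable
The 39–77 m interval has Δρ < 0: lighter water underlies denser water.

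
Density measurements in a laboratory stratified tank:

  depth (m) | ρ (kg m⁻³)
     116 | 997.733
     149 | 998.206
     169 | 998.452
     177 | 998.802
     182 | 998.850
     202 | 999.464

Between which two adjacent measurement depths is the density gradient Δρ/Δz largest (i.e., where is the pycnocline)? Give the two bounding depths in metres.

Compute the density gradient over each adjacent pair:
  116–149 m: Δρ/Δz = 0.473/33 = 0.014 kg m⁻⁴
  149–169 m: Δρ/Δz = 0.246/20 = 0.012 kg m⁻⁴
  169–177 m: Δρ/Δz = 0.350/8 = 0.044 kg m⁻⁴
  177–182 m: Δρ/Δz = 0.048/5 = 9.6 × 10⁻³ kg m⁻⁴
  182–202 m: Δρ/Δz = 0.614/20 = 0.031 kg m⁻⁴
The largest gradient is in the 169–177 m interval — the pycnocline.

169–177 m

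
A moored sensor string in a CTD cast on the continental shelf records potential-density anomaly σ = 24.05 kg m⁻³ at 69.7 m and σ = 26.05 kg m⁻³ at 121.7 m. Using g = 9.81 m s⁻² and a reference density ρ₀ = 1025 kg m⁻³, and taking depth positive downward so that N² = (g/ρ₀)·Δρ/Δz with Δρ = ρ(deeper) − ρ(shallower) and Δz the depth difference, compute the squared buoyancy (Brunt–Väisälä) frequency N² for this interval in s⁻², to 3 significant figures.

Δρ = 1026.05 − 1024.05 = 2.00 kg m⁻³ over Δz = 121.7 − 69.7 = 52 m.
N² = (9.81/1025) × (2.00/52) = 3.6811 × 10⁻⁴ s⁻² ≈ 3.68 × 10⁻⁴ s⁻².

3.68 × 10⁻⁴ s⁻²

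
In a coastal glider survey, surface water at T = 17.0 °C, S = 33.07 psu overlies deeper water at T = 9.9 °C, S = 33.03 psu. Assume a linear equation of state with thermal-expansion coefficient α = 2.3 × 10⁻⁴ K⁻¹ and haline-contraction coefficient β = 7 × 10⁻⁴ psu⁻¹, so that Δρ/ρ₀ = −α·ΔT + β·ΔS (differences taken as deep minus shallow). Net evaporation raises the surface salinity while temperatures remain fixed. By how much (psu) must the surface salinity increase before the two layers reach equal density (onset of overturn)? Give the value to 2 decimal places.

2.29 psu

Neutral buoyancy requires −α(T_deep − T_surf) + β(S_deep − S_surf′) = 0.
S_surf′ = S_deep − (α/β)·ΔT = 33.03 − (2.3 × 10⁻⁴/7 × 10⁻⁴)·(-7.1) = 35.3629 psu.
Increase required: 35.3629 − 33.07 = 2.2929 psu.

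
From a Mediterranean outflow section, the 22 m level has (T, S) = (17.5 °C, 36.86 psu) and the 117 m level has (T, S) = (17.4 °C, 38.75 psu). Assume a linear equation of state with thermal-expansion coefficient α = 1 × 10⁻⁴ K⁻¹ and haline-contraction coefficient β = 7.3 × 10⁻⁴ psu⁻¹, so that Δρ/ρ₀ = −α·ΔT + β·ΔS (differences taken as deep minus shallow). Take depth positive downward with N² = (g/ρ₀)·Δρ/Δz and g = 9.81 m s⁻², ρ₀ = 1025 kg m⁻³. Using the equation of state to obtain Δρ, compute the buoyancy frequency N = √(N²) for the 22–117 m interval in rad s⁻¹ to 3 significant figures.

0.0120 rad s⁻¹

ΔT = -0.1 K, ΔS = +1.89 psu (deep − shallow).
Δρ/ρ₀ = −αΔT + βΔS = 1.00 × 10⁻⁵ + 1.3797 × 10⁻³ = 1.3897 × 10⁻³, so Δρ ≈ 1.424 kg m⁻³.
N² = (g/ρ₀)·Δρ/Δz = g·(Δρ/ρ₀)/Δz = 9.81 × 1.3897 × 10⁻³ / 95 = 1.4350 × 10⁻⁴ s⁻².
N = √(1.4350 × 10⁻⁴) = 0.011979 rad s⁻¹ ≈ 0.0120 rad s⁻¹.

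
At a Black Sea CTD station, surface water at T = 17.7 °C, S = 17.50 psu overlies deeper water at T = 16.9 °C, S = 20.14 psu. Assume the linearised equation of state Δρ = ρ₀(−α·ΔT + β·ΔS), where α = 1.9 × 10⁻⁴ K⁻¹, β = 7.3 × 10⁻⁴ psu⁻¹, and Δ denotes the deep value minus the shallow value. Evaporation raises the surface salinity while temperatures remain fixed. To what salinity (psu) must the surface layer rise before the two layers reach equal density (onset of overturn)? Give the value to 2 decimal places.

Neutral buoyancy requires −α(T_deep − T_surf) + β(S_deep − S_surf′) = 0.
S_surf′ = S_deep − (α/β)·ΔT = 20.14 − (1.9 × 10⁻⁴/7.3 × 10⁻⁴)·(-0.8) = 20.3482 psu.
Increase required: 20.3482 − 17.50 = 2.8482 psu.

20.35 psu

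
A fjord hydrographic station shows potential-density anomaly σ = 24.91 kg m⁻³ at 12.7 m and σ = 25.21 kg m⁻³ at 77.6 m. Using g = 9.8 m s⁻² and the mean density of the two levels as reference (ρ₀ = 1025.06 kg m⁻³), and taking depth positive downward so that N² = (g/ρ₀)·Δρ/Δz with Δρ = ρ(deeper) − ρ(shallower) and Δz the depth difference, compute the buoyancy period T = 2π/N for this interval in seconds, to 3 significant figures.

Δρ = 1025.21 − 1024.91 = 0.30 kg m⁻³ over Δz = 77.6 − 12.7 = 64.9 m.
N² = (9.8/1025.06) × (0.30/64.9) = 4.4193 × 10⁻⁵ s⁻².
N = √(4.4193 × 10⁻⁵) = 6.6478 × 10⁻³ rad s⁻¹, so T = 2π/N = 945.15 s ≈ 945 s.

945 s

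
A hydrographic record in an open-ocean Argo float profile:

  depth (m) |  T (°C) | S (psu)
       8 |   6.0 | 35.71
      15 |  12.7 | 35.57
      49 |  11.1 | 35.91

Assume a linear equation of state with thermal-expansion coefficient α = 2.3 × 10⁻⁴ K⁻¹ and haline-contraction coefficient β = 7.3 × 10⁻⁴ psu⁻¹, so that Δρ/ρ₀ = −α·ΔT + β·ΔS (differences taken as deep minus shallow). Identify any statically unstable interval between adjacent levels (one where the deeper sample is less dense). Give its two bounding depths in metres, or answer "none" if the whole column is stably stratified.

Evaluate Δρ/ρ₀ = −αΔT + βΔS across each adjacent pair:
  8–15 m: −αΔT+βΔS = −(2.3 × 10⁻⁴)(+6.7)+(7.3 × 10⁻⁴)(-0.14) = -1.6 × 10⁻³ → UNSTABLE
  15–49 m: −αΔT+βΔS = −(2.3 × 10⁻⁴)(-1.6)+(7.3 × 10⁻⁴)(+0.34) = 6.2 × 10⁻⁴ → stable
The 8–15 m interval has Δρ < 0: lighter water underlies denser water.

8–15 m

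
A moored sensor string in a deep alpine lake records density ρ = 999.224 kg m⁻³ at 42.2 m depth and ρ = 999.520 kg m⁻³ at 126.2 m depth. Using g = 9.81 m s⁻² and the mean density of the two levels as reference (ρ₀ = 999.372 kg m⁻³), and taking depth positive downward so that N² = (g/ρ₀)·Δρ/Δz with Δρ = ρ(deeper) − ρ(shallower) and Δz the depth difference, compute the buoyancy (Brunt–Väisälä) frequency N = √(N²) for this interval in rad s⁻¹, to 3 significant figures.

5.88 × 10⁻³ rad s⁻¹

Δρ = 999.520 − 999.224 = 0.296 kg m⁻³ over Δz = 126.2 − 42.2 = 84 m.
N² = (9.81/999.372) × (0.296/84) = 3.4590 × 10⁻⁵ s⁻².
N = √(3.4590 × 10⁻⁵) = 5.8813 × 10⁻³ rad s⁻¹ ≈ 5.88 × 10⁻³ rad s⁻¹.
Since Δρ > 0 the layer is stably stratified.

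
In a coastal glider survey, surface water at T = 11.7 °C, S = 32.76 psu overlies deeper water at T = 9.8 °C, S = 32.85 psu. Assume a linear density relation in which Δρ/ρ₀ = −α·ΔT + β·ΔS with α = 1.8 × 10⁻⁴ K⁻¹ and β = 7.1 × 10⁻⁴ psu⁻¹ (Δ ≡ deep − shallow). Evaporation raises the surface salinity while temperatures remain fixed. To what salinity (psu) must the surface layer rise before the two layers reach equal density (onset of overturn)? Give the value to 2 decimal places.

33.33 psu

Neutral buoyancy requires −α(T_deep − T_surf) + β(S_deep − S_surf′) = 0.
S_surf′ = S_deep − (α/β)·ΔT = 32.85 − (1.8 × 10⁻⁴/7.1 × 10⁻⁴)·(-1.9) = 33.3317 psu.
Increase required: 33.3317 − 32.76 = 0.5717 psu.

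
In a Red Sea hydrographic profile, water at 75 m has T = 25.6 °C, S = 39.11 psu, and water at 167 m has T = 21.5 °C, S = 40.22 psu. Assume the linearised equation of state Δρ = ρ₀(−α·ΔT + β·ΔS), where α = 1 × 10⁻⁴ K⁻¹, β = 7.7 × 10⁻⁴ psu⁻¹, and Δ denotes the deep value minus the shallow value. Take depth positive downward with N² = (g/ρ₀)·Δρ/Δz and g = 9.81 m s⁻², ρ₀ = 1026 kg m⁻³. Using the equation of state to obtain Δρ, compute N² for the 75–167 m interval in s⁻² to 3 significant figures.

1.35 × 10⁻⁴ s⁻²

ΔT = -4.1 K, ΔS = +1.11 psu (deep − shallow).
Δρ/ρ₀ = −αΔT + βΔS = 4.10 × 10⁻⁴ + 8.547 × 10⁻⁴ = 1.2647 × 10⁻³, so Δρ ≈ 1.298 kg m⁻³.
N² = (g/ρ₀)·Δρ/Δz = g·(Δρ/ρ₀)/Δz = 9.81 × 1.2647 × 10⁻³ / 92 = 1.3486 × 10⁻⁴ s⁻² ≈ 1.35 × 10⁻⁴ s⁻².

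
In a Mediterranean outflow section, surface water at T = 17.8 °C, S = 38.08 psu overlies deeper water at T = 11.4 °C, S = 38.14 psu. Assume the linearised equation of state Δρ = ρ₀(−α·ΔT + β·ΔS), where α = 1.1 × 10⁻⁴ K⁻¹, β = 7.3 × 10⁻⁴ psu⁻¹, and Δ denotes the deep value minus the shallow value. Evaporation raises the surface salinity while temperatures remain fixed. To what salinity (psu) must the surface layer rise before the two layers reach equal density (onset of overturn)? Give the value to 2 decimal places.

39.10 psu

Neutral buoyancy requires −α(T_deep − T_surf) + β(S_deep − S_surf′) = 0.
S_surf′ = S_deep − (α/β)·ΔT = 38.14 − (1.1 × 10⁻⁴/7.3 × 10⁻⁴)·(-6.4) = 39.1044 psu.
Increase required: 39.1044 − 38.08 = 1.0244 psu.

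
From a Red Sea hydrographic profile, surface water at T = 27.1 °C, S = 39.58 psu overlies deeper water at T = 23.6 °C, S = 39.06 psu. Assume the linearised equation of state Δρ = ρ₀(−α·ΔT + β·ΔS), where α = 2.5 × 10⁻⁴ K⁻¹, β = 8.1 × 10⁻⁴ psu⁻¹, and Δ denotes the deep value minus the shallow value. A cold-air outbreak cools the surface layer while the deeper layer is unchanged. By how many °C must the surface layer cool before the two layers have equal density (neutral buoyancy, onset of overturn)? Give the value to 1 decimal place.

1.8 °C

Neutral buoyancy requires Δρ = 0, i.e. −α(T_deep − T_surf′) + β(S_deep − S_surf) = 0.
T_surf′ = T_deep − (β/α)·ΔS = 23.6 − (8.1 × 10⁻⁴/2.5 × 10⁻⁴)·(-0.52) = 25.285 °C.
Cooling required: 27.1 − (25.285) = 1.815 °C.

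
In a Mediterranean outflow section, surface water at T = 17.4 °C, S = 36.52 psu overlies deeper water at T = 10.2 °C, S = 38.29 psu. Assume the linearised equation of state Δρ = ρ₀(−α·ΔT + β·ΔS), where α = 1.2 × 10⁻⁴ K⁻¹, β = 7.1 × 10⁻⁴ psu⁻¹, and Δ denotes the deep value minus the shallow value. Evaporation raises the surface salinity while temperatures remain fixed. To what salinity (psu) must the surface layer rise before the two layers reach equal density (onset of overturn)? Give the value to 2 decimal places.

Neutral buoyancy requires −α(T_deep − T_surf) + β(S_deep − S_surf′) = 0.
S_surf′ = S_deep − (α/β)·ΔT = 38.29 − (1.2 × 10⁻⁴/7.1 × 10⁻⁴)·(-7.2) = 39.5069 psu.
Increase required: 39.5069 − 36.52 = 2.9869 psu.

39.51 psu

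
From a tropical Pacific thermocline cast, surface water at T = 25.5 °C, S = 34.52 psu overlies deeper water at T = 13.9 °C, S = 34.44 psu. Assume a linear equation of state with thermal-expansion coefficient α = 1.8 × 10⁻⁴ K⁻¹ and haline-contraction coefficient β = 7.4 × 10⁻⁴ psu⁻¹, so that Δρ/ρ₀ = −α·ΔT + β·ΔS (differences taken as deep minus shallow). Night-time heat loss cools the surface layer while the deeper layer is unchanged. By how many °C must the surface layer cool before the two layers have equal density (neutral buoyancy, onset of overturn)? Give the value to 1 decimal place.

Neutral buoyancy requires Δρ = 0, i.e. −α(T_deep − T_surf′) + β(S_deep − S_surf) = 0.
T_surf′ = T_deep − (β/α)·ΔS = 13.9 − (7.4 × 10⁻⁴/1.8 × 10⁻⁴)·(-0.08) = 14.229 °C.
Cooling required: 25.5 − (14.229) = 11.271 °C.

11.3 °C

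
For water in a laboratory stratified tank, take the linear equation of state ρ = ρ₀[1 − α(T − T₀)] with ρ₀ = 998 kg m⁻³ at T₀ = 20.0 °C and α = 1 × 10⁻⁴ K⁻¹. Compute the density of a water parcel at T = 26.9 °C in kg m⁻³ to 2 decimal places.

T − T₀ = +6.9 K.
Bracket = 1 − α·(+6.9) = 1 + (-6.90 × 10⁻⁴) = 0.9993100.
ρ = 998 × 0.9993100 = 997.31 kg m⁻³.

997.31 kg m⁻³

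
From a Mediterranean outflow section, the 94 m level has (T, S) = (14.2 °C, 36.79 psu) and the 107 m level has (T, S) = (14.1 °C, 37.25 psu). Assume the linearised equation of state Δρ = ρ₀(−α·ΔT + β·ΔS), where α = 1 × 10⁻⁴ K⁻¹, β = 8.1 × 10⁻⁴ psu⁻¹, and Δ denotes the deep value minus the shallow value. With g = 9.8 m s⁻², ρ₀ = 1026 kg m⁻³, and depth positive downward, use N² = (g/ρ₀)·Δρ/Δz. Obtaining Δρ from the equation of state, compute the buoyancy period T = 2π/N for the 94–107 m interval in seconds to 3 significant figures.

370 s

ΔT = -0.1 K, ΔS = +0.46 psu (deep − shallow).
Δρ/ρ₀ = −αΔT + βΔS = 1.00 × 10⁻⁵ + 3.726 × 10⁻⁴ = 3.826 × 10⁻⁴, so Δρ ≈ 0.3925 kg m⁻³.
N² = (g/ρ₀)·Δρ/Δz = g·(Δρ/ρ₀)/Δz = 9.8 × 3.826 × 10⁻⁴ / 13 = 2.8842 × 10⁻⁴ s⁻².
N = √(2.8842 × 10⁻⁴) = 0.016983 rad s⁻¹ → T = 2π/N = 369.97 s ≈ 370 s.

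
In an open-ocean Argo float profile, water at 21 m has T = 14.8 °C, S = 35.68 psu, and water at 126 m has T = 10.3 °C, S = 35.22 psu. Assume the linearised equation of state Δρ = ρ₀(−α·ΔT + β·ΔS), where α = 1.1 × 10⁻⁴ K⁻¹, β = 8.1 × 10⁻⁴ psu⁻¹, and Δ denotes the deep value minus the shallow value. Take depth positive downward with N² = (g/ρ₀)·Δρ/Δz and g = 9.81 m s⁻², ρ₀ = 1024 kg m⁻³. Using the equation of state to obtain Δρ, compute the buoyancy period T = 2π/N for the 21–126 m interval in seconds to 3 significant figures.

ΔT = -4.5 K, ΔS = -0.46 psu (deep − shallow).
Δρ/ρ₀ = −αΔT + βΔS = 4.95 × 10⁻⁴ − 3.726 × 10⁻⁴ = 1.224 × 10⁻⁴, so Δρ ≈ 0.1253 kg m⁻³.
N² = (g/ρ₀)·Δρ/Δz = g·(Δρ/ρ₀)/Δz = 9.81 × 1.224 × 10⁻⁴ / 105 = 1.1436 × 10⁻⁵ s⁻².
N = √(1.1436 × 10⁻⁵) = 3.3817 × 10⁻³ rad s⁻¹ → T = 2π/N = 1.8580 × 10³ s ≈ 1.86 × 10³ s.

1.86 × 10³ s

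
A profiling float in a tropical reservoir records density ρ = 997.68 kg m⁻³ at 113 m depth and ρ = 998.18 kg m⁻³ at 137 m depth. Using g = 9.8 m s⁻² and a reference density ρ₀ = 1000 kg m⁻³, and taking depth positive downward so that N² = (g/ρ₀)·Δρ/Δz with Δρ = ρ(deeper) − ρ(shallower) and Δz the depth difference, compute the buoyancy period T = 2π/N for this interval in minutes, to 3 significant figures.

Δρ = 998.18 − 997.68 = 0.50 kg m⁻³ over Δz = 137 − 113 = 24 m.
N² = (9.8/1000) × (0.50/24) = 2.0417 × 10⁻⁴ s⁻².
N = √(2.0417 × 10⁻⁴) = 0.014289 rad s⁻¹, so T = 2π/N = 439.72 s = 7.3287 min ≈ 7.33 min.
Since Δρ > 0 the layer is stably stratified.

7.33 min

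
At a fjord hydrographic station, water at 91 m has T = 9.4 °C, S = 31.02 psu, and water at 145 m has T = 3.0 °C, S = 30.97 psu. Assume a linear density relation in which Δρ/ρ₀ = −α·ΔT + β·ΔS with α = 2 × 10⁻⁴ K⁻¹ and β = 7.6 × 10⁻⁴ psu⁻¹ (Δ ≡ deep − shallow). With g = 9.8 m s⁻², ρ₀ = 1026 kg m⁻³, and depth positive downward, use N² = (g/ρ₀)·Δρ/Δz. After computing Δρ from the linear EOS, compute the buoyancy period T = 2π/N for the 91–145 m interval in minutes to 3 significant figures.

6.98 min

ΔT = -6.4 K, ΔS = -0.05 psu (deep − shallow).
Δρ/ρ₀ = −αΔT + βΔS = 1.28 × 10⁻³ − 3.80 × 10⁻⁵ = 1.242 × 10⁻³, so Δρ ≈ 1.274 kg m⁻³.
N² = (g/ρ₀)·Δρ/Δz = g·(Δρ/ρ₀)/Δz = 9.8 × 1.242 × 10⁻³ / 54 = 2.2540 × 10⁻⁴ s⁻².
N = √(2.2540 × 10⁻⁴) = 0.015013 rad s⁻¹ → T = 2π/N = 418.52 s = 6.9753 min ≈ 6.98 min.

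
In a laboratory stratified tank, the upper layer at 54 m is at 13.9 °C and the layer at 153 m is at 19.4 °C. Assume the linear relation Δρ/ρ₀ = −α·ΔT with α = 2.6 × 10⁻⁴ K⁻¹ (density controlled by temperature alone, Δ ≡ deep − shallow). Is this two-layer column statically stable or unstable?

unstable

ΔT = 19.4 − 13.9 = +5.5 K, so Δρ/ρ₀ = −αΔT = -1.43 × 10⁻³.
Δρ/ρ₀ < 0, so Δρ < 0: deeper water is lighter → statically unstable; the column would overturn.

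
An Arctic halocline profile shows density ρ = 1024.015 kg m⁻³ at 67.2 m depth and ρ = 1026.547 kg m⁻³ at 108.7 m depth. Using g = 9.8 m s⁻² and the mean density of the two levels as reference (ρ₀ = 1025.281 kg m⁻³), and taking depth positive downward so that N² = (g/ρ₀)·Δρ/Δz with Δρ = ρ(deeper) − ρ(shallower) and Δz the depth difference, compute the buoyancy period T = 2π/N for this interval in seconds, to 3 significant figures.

Δρ = 1026.547 − 1024.015 = 2.532 kg m⁻³ over Δz = 108.7 − 67.2 = 41.5 m.
N² = (9.8/1025.281) × (2.532/41.5) = 5.8317 × 10⁻⁴ s⁻².
N = √(5.8317 × 10⁻⁴) = 0.024149 rad s⁻¹, so T = 2π/N = 260.18 s ≈ 260 s.

260 s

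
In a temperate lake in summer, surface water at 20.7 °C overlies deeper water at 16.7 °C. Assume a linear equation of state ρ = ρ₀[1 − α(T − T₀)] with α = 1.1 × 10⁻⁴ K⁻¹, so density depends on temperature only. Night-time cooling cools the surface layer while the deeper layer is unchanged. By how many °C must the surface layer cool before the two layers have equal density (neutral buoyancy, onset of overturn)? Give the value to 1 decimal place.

4.0 °C

With temperature the only control, equal density requires T_surf′ = T_deep.
T_surf′ = 16.7 °C.
Cooling required: 20.7 − 16.7 = 4.0 °C.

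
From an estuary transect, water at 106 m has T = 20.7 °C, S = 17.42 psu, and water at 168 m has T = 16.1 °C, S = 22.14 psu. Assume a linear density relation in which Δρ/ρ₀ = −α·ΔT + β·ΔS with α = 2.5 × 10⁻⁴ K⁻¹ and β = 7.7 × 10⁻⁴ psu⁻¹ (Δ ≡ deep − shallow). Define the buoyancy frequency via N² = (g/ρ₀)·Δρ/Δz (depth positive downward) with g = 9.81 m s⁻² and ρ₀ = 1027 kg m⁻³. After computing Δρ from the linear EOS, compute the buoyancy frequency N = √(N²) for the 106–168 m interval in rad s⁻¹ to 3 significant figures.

0.0275 rad s⁻¹

ΔT = -4.6 K, ΔS = +4.72 psu (deep − shallow).
Δρ/ρ₀ = −αΔT + βΔS = 1.15 × 10⁻³ + 3.6344 × 10⁻³ = 4.7844 × 10⁻³, so Δρ ≈ 4.914 kg m⁻³.
N² = (g/ρ₀)·Δρ/Δz = g·(Δρ/ρ₀)/Δz = 9.81 × 4.7844 × 10⁻³ / 62 = 7.5702 × 10⁻⁴ s⁻².
N = √(7.5702 × 10⁻⁴) = 0.027514 rad s⁻¹ ≈ 0.0275 rad s⁻¹.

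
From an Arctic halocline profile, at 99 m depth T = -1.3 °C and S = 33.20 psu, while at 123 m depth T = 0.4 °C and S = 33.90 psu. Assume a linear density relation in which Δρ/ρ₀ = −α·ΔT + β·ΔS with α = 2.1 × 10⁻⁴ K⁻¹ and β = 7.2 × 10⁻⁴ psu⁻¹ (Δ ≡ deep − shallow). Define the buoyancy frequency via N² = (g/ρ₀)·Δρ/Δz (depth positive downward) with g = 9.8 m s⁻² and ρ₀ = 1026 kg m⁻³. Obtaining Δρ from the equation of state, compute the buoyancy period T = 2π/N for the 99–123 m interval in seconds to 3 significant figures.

ΔT = +1.7 K, ΔS = +0.70 psu (deep − shallow).
Δρ/ρ₀ = −αΔT + βΔS = -3.57 × 10⁻⁴ + 5.04 × 10⁻⁴ = 1.47 × 10⁻⁴, so Δρ ≈ 0.1508 kg m⁻³.
N² = (g/ρ₀)·Δρ/Δz = g·(Δρ/ρ₀)/Δz = 9.8 × 1.47 × 10⁻⁴ / 24 = 6.0025 × 10⁻⁵ s⁻².
N = √(6.0025 × 10⁻⁵) = 7.7476 × 10⁻³ rad s⁻¹ → T = 2π/N = 810.98 s ≈ 811 s.

811 s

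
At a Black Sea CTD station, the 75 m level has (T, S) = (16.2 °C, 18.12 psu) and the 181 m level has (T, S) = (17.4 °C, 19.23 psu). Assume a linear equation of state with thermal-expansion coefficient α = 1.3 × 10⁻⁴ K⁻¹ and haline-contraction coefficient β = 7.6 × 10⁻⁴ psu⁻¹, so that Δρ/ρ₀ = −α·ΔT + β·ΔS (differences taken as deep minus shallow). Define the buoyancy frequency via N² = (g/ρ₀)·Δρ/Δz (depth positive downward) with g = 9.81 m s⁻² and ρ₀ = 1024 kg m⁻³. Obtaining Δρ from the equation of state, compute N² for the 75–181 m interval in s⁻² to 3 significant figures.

6.36 × 10⁻⁵ s⁻²

ΔT = +1.2 K, ΔS = +1.11 psu (deep − shallow).
Δρ/ρ₀ = −αΔT + βΔS = -1.56 × 10⁻⁴ + 8.436 × 10⁻⁴ = 6.876 × 10⁻⁴, so Δρ ≈ 0.7041 kg m⁻³.
N² = (g/ρ₀)·Δρ/Δz = g·(Δρ/ρ₀)/Δz = 9.81 × 6.876 × 10⁻⁴ / 106 = 6.3635 × 10⁻⁵ s⁻² ≈ 6.36 × 10⁻⁵ s⁻².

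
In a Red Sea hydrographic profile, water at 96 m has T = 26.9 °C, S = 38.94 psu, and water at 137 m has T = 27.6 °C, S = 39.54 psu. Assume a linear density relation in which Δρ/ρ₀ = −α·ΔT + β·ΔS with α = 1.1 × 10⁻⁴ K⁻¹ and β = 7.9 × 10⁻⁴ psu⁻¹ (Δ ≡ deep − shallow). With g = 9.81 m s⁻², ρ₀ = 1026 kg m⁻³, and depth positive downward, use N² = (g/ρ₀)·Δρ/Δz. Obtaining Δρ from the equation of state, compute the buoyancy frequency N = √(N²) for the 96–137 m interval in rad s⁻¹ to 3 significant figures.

ΔT = +0.7 K, ΔS = +0.60 psu (deep − shallow).
Δρ/ρ₀ = −αΔT + βΔS = -7.70 × 10⁻⁵ + 4.74 × 10⁻⁴ = 3.97 × 10⁻⁴, so Δρ ≈ 0.4073 kg m⁻³.
N² = (g/ρ₀)·Δρ/Δz = g·(Δρ/ρ₀)/Δz = 9.81 × 3.97 × 10⁻⁴ / 41 = 9.4990 × 10⁻⁵ s⁻².
N = √(9.4990 × 10⁻⁵) = 9.7463 × 10⁻³ rad s⁻¹ ≈ 9.75 × 10⁻³ rad s⁻¹.

9.75 × 10⁻³ rad s⁻¹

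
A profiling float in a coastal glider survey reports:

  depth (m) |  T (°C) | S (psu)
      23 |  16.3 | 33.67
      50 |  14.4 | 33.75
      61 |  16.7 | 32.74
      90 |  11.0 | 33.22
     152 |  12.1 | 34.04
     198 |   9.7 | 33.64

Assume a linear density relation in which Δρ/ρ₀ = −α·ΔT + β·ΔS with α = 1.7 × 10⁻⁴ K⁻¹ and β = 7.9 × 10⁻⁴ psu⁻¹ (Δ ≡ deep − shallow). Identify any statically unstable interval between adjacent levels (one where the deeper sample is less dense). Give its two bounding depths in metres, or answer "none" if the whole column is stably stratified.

Evaluate Δρ/ρ₀ = −αΔT + βΔS across each adjacent pair:
  23–50 m: −αΔT+βΔS = −(1.7 × 10⁻⁴)(-1.9)+(7.9 × 10⁻⁴)(+0.08) = 3.9 × 10⁻⁴ → stable
  50–61 m: −αΔT+βΔS = −(1.7 × 10⁻⁴)(+2.3)+(7.9 × 10⁻⁴)(-1.01) = -1.2 × 10⁻³ → UNSTABLE
  61–90 m: −αΔT+βΔS = −(1.7 × 10⁻⁴)(-5.7)+(7.9 × 10⁻⁴)(+0.48) = 1.3 × 10⁻³ → stable
  90–152 m: −αΔT+βΔS = −(1.7 × 10⁻⁴)(+1.1)+(7.9 × 10⁻⁴)(+0.82) = 4.6 × 10⁻⁴ → stable
  152–198 m: −αΔT+βΔS = −(1.7 × 10⁻⁴)(-2.4)+(7.9 × 10⁻⁴)(-0.40) = 9.2 × 10⁻⁵ → stable
The 50–61 m interval has Δρ < 0: lighter water underlies denser water.

50–61 m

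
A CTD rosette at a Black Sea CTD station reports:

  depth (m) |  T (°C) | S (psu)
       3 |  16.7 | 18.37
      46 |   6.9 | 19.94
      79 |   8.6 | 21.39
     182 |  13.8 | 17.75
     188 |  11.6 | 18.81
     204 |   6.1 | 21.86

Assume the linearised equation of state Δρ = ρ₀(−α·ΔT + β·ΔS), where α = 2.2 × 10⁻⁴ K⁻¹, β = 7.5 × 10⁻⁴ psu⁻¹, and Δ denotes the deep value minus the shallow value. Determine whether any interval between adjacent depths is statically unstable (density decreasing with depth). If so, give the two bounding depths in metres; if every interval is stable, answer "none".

Evaluate Δρ/ρ₀ = −αΔT + βΔS across each adjacent pair:
  3–46 m: −αΔT+βΔS = −(2.2 × 10⁻⁴)(-9.8)+(7.5 × 10⁻⁴)(+1.57) = 3.3 × 10⁻³ → stable
  46–79 m: −αΔT+βΔS = −(2.2 × 10⁻⁴)(+1.7)+(7.5 × 10⁻⁴)(+1.45) = 7.1 × 10⁻⁴ → stable
  79–182 m: −αΔT+βΔS = −(2.2 × 10⁻⁴)(+5.2)+(7.5 × 10⁻⁴)(-3.64) = -3.9 × 10⁻³ → UNSTABLE
  182–188 m: −αΔT+βΔS = −(2.2 × 10⁻⁴)(-2.2)+(7.5 × 10⁻⁴)(+1.06) = 1.3 × 10⁻³ → stable
  188–204 m: −αΔT+βΔS = −(2.2 × 10⁻⁴)(-5.5)+(7.5 × 10⁻⁴)(+3.05) = 3.5 × 10⁻³ → stable
The 79–182 m interval has Δρ < 0: lighter water underlies denser water.

79–182 m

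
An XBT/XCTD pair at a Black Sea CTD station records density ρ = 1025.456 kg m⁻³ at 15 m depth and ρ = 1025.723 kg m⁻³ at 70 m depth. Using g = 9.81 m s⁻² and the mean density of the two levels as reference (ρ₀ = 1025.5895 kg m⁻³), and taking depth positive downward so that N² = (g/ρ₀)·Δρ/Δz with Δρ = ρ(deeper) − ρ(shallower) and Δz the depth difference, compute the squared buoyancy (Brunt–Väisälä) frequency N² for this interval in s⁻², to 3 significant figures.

4.64 × 10⁻⁵ s⁻²

Δρ = 1025.723 − 1025.456 = 0.267 kg m⁻³ over Δz = 70 − 15 = 55 m.
N² = (9.81/1025.5895) × (0.267/55) = 4.6435 × 10⁻⁵ s⁻² ≈ 4.64 × 10⁻⁵ s⁻².
Since Δρ > 0 the layer is stably stratified.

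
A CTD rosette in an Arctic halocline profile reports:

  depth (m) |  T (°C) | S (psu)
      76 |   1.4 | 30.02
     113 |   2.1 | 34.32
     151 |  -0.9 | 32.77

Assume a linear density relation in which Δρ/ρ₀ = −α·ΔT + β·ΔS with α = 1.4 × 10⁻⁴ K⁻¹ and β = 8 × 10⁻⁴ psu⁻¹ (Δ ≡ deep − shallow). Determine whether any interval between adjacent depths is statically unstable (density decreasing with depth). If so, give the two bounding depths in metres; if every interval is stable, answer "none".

113–151 m

Evaluate Δρ/ρ₀ = −αΔT + βΔS across each adjacent pair:
  76–113 m: −αΔT+βΔS = −(1.4 × 10⁻⁴)(+0.7)+(8 × 10⁻⁴)(+4.30) = 3.3 × 10⁻³ → stable
  113–151 m: −αΔT+βΔS = −(1.4 × 10⁻⁴)(-3.0)+(8 × 10⁻⁴)(-1.55) = -8.2 × 10⁻⁴ → UNSTABLE
The 113–151 m interval has Δρ < 0: lighter water underlies denser water.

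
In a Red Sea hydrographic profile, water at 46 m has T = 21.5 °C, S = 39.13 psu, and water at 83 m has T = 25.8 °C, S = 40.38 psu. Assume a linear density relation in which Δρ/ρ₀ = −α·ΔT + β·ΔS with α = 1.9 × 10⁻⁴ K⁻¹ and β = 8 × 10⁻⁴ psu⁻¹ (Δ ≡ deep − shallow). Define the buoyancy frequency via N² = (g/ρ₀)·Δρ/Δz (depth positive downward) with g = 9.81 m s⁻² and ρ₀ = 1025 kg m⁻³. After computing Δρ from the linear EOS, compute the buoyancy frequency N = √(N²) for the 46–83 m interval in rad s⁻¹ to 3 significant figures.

ΔT = +4.3 K, ΔS = +1.25 psu (deep − shallow).
Δρ/ρ₀ = −αΔT + βΔS = -8.17 × 10⁻⁴ + 1.00 × 10⁻³ = 1.83 × 10⁻⁴, so Δρ ≈ 0.1876 kg m⁻³.
N² = (g/ρ₀)·Δρ/Δz = g·(Δρ/ρ₀)/Δz = 9.81 × 1.83 × 10⁻⁴ / 37 = 4.8520 × 10⁻⁵ s⁻².
N = √(4.8520 × 10⁻⁵) = 6.9656 × 10⁻³ rad s⁻¹ ≈ 6.97 × 10⁻³ rad s⁻¹.

6.97 × 10⁻³ rad s⁻¹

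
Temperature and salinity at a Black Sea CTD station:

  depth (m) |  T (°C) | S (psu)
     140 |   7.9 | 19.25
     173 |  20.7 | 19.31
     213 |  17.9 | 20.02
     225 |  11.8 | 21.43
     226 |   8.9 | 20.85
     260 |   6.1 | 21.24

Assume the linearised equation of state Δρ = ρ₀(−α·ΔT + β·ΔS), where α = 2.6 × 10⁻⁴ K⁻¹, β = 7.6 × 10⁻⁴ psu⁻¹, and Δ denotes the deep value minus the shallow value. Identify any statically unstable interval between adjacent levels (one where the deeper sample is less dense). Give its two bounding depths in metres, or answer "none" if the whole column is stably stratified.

Evaluate Δρ/ρ₀ = −αΔT + βΔS across each adjacent pair:
  140–173 m: −αΔT+βΔS = −(2.6 × 10⁻⁴)(+12.8)+(7.6 × 10⁻⁴)(+0.06) = -3.3 × 10⁻³ → UNSTABLE
  173–213 m: −αΔT+βΔS = −(2.6 × 10⁻⁴)(-2.8)+(7.6 × 10⁻⁴)(+0.71) = 1.3 × 10⁻³ → stable
  213–225 m: −αΔT+βΔS = −(2.6 × 10⁻⁴)(-6.1)+(7.6 × 10⁻⁴)(+1.41) = 2.7 × 10⁻³ → stable
  225–226 m: −αΔT+βΔS = −(2.6 × 10⁻⁴)(-2.9)+(7.6 × 10⁻⁴)(-0.58) = 3.1 × 10⁻⁴ → stable
  226–260 m: −αΔT+βΔS = −(2.6 × 10⁻⁴)(-2.8)+(7.6 × 10⁻⁴)(+0.39) = 1.0 × 10⁻³ → stable
The 140–173 m interval has Δρ < 0: lighter water underlies denser water.

140–173 m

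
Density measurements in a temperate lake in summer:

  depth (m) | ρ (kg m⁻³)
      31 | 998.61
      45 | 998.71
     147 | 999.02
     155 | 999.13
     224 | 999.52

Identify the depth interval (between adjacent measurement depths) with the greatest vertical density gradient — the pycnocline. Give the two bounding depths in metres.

147–155 m

Compute the density gradient over each adjacent pair:
  31–45 m: Δρ/Δz = 0.10/14 = 7.1 × 10⁻³ kg m⁻⁴
  45–147 m: Δρ/Δz = 0.31/102 = 3.0 × 10⁻³ kg m⁻⁴
  147–155 m: Δρ/Δz = 0.11/8 = 0.014 kg m⁻⁴
  155–224 m: Δρ/Δz = 0.39/69 = 5.7 × 10⁻³ kg m⁻⁴
The largest gradient is in the 147–155 m interval — the pycnocline.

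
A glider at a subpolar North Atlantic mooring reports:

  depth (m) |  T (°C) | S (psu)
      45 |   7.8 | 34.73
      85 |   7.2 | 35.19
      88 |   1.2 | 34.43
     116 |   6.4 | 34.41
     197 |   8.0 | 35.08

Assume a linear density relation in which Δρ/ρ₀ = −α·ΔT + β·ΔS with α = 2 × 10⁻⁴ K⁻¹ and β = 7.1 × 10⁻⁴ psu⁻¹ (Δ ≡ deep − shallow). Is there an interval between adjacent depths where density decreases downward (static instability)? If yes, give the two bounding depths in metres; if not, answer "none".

Evaluate Δρ/ρ₀ = −αΔT + βΔS across each adjacent pair:
  45–85 m: −αΔT+βΔS = −(2 × 10⁻⁴)(-0.6)+(7.1 × 10⁻⁴)(+0.46) = 4.5 × 10⁻⁴ → stable
  85–88 m: −αΔT+βΔS = −(2 × 10⁻⁴)(-6.0)+(7.1 × 10⁻⁴)(-0.76) = 6.6 × 10⁻⁴ → stable
  88–116 m: −αΔT+βΔS = −(2 × 10⁻⁴)(+5.2)+(7.1 × 10⁻⁴)(-0.02) = -1.1 × 10⁻³ → UNSTABLE
  116–197 m: −αΔT+βΔS = −(2 × 10⁻⁴)(+1.6)+(7.1 × 10⁻⁴)(+0.67) = 1.6 × 10⁻⁴ → stable
The 88–116 m interval has Δρ < 0: lighter water underlies denser water.

88–116 m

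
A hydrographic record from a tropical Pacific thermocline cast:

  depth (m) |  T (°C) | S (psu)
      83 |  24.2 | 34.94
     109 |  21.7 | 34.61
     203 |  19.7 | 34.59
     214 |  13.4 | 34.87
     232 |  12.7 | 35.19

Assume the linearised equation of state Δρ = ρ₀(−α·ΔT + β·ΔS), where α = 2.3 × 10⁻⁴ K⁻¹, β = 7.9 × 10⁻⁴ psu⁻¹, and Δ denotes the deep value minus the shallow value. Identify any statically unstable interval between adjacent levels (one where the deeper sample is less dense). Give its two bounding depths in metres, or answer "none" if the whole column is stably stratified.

none

Evaluate Δρ/ρ₀ = −αΔT + βΔS across each adjacent pair:
  83–109 m: −αΔT+βΔS = −(2.3 × 10⁻⁴)(-2.5)+(7.9 × 10⁻⁴)(-0.33) = 3.1 × 10⁻⁴ → stable
  109–203 m: −αΔT+βΔS = −(2.3 × 10⁻⁴)(-2.0)+(7.9 × 10⁻⁴)(-0.02) = 4.4 × 10⁻⁴ → stable
  203–214 m: −αΔT+βΔS = −(2.3 × 10⁻⁴)(-6.3)+(7.9 × 10⁻⁴)(+0.28) = 1.7 × 10⁻³ → stable
  214–232 m: −αΔT+βΔS = −(2.3 × 10⁻⁴)(-0.7)+(7.9 × 10⁻⁴)(+0.32) = 4.1 × 10⁻⁴ → stable
Every interval has Δρ > 0: the column is stably stratified throughout.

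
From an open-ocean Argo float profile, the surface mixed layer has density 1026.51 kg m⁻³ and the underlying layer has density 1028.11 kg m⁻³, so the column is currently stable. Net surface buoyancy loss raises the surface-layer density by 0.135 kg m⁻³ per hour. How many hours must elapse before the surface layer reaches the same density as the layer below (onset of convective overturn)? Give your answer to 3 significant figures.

Density deficit of the surface layer: 1028.11 − 1026.51 = 1.6 kg m⁻³.
Required change = 1.6 / 0.135 = 11.9 hours.

11.9 hours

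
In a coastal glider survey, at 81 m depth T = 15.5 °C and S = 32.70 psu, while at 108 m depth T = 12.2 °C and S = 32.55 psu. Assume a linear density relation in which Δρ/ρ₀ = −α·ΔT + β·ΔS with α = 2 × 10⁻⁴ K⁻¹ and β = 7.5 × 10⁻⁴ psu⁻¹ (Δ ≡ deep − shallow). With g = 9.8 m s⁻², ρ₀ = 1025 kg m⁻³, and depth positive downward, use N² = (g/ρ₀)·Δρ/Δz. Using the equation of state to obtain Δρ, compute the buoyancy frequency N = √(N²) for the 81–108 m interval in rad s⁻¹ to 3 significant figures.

ΔT = -3.3 K, ΔS = -0.15 psu (deep − shallow).
Δρ/ρ₀ = −αΔT + βΔS = 6.60 × 10⁻⁴ − 1.125 × 10⁻⁴ = 5.475 × 10⁻⁴, so Δρ ≈ 0.5612 kg m⁻³.
N² = (g/ρ₀)·Δρ/Δz = g·(Δρ/ρ₀)/Δz = 9.8 × 5.475 × 10⁻⁴ / 27 = 1.9872 × 10⁻⁴ s⁻².
N = √(1.9872 × 10⁻⁴) = 0.014097 rad s⁻¹ ≈ 0.0141 rad s⁻¹.

0.0141 rad s⁻¹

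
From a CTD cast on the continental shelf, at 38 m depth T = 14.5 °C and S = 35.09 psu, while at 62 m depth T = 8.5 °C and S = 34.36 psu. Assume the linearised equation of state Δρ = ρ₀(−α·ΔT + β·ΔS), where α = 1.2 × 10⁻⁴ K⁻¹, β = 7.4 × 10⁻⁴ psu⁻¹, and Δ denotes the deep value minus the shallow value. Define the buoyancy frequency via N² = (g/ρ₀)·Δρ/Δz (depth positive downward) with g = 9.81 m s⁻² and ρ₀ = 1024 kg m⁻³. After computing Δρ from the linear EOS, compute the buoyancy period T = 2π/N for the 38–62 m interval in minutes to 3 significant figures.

12.2 min

ΔT = -6.0 K, ΔS = -0.73 psu (deep − shallow).
Δρ/ρ₀ = −αΔT + βΔS = 7.20 × 10⁻⁴ − 5.402 × 10⁻⁴ = 1.798 × 10⁻⁴, so Δρ ≈ 0.1841 kg m⁻³.
N² = (g/ρ₀)·Δρ/Δz = g·(Δρ/ρ₀)/Δz = 9.81 × 1.798 × 10⁻⁴ / 24 = 7.3493 × 10⁻⁵ s⁻².
N = √(7.3493 × 10⁻⁵) = 8.5728 × 10⁻³ rad s⁻¹ → T = 2π/N = 732.92 s = 12.215 min ≈ 12.2 min.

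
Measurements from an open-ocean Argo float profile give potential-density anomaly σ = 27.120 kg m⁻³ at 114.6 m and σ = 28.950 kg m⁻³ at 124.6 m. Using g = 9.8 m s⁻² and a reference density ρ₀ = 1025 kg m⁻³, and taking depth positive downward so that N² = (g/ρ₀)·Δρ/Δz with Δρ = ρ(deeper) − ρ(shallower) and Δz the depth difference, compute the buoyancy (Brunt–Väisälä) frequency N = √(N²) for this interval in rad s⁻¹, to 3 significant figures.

0.0418 rad s⁻¹

Δρ = 1028.950 − 1027.120 = 1.830 kg m⁻³ over Δz = 124.6 − 114.6 = 10 m.
N² = (9.8/1025) × (1.830/10) = 1.7497 × 10⁻³ s⁻².
N = √(1.7497 × 10⁻³) = 0.041829 rad s⁻¹ ≈ 0.0418 rad s⁻¹.
N² > 0, so the interval is statically stable.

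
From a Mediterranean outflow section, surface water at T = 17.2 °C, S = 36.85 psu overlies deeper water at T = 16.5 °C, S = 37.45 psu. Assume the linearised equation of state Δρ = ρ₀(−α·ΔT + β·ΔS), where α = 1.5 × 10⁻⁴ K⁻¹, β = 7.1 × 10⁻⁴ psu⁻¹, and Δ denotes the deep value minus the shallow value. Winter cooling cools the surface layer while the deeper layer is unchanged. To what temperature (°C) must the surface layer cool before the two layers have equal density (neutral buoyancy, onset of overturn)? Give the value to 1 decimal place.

13.7 °C

Neutral buoyancy requires Δρ = 0, i.e. −α(T_deep − T_surf′) + β(S_deep − S_surf) = 0.
T_surf′ = T_deep − (β/α)·ΔS = 16.5 − (7.1 × 10⁻⁴/1.5 × 10⁻⁴)·(+0.60) = 13.660 °C.
Cooling required: 17.2 − (13.660) = 3.540 °C.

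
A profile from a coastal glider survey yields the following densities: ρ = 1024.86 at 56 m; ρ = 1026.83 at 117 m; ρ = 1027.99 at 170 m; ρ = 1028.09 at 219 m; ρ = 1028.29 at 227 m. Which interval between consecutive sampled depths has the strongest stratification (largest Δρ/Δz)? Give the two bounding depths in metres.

Compute the density gradient over each adjacent pair:
  56–117 m: Δρ/Δz = 1.97/61 = 0.032 kg m⁻⁴
  117–170 m: Δρ/Δz = 1.16/53 = 0.022 kg m⁻⁴
  170–219 m: Δρ/Δz = 0.10/49 = 2.0 × 10⁻³ kg m⁻⁴
  219–227 m: Δρ/Δz = 0.20/8 = 0.025 kg m⁻⁴
The largest gradient is in the 56–117 m interval — the pycnocline.

56–117 m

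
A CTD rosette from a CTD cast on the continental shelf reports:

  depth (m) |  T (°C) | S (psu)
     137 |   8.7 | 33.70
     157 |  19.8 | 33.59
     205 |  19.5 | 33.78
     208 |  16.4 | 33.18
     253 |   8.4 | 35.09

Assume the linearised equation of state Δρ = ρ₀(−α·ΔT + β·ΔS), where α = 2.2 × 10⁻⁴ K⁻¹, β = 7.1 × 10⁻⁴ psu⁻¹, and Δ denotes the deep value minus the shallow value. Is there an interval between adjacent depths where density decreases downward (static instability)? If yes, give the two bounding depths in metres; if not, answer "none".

137–157 m

Evaluate Δρ/ρ₀ = −αΔT + βΔS across each adjacent pair:
  137–157 m: −αΔT+βΔS = −(2.2 × 10⁻⁴)(+11.1)+(7.1 × 10⁻⁴)(-0.11) = -2.5 × 10⁻³ → UNSTABLE
  157–205 m: −αΔT+βΔS = −(2.2 × 10⁻⁴)(-0.3)+(7.1 × 10⁻⁴)(+0.19) = 2.0 × 10⁻⁴ → stable
  205–208 m: −αΔT+βΔS = −(2.2 × 10⁻⁴)(-3.1)+(7.1 × 10⁻⁴)(-0.60) = 2.6 × 10⁻⁴ → stable
  208–253 m: −αΔT+βΔS = −(2.2 × 10⁻⁴)(-8.0)+(7.1 × 10⁻⁴)(+1.91) = 3.1 × 10⁻³ → stable
The 137–157 m interval has Δρ < 0: lighter water underlies denser water.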